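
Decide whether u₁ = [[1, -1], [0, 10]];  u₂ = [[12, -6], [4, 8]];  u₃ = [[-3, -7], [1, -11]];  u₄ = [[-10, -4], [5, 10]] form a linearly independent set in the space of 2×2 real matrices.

Take coordinates with respect to the standard basis {E₁₁, E₁₂, E₂₁, E₂₂}.
Form the 4×4 matrix with these as columns; its determinant is 7458.
A nonzero determinant means the columns are linearly independent.

linearly independent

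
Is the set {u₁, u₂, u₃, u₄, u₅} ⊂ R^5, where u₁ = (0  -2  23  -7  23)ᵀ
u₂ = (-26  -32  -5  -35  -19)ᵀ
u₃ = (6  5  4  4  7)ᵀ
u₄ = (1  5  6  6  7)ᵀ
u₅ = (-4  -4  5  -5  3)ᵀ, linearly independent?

Row-reduce the matrix whose columns are u₁, u₂, u₃, u₄, u₅.
The reduction yields 3 nonzero rows, so the rank is 3.
Since rank 3 < 5, the set is linearly dependent.
Indeed u₁ - u₂ - 4u₃ - 2u₄ = 0.

linearly dependent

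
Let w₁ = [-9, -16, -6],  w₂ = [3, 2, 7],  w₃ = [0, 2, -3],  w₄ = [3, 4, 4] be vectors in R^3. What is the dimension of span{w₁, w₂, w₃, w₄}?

Apply Gaussian elimination to the matrix whose rows are w₁, w₂, w₃, w₄.
Exactly 2 pivots survive; hence the rank is 2.
(With 4 elements in a 3-dimensional space the rank is at most 3.)

dim = 2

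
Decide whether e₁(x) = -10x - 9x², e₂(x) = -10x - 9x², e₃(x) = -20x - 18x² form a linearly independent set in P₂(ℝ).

Write each element as a coordinate vector in ℝ³ using {1, x, x²}.
Place the vectors as rows of a 3×3 matrix and reduce to echelon form.
The reduction yields 1 nonzero row, so the rank is 1.
Since rank 1 < 3, the set is linearly dependent.
Indeed e₁ - e₂ = 0.

linearly dependent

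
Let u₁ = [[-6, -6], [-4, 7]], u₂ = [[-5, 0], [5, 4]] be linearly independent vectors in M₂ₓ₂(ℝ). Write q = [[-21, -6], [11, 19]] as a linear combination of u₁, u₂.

q = u₁ + 3u₂

Work in coordinates with respect to the standard basis {E₁₁, E₁₂, E₂₁, E₂₂}.
Set up the augmented matrix [u₁ | u₂ | q] and row-reduce.
Row-reducing the augmented matrix gives the unique coefficients (a₁, a₂) = (1, 3).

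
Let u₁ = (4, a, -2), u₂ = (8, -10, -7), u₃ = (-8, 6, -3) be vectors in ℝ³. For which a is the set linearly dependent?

Dependence holds iff the 3×3 matrix [u₁ u₂ u₃] is singular.
The determinant works out to 80*a + 352.
This vanishes exactly when a = -22/5.

a = -22/5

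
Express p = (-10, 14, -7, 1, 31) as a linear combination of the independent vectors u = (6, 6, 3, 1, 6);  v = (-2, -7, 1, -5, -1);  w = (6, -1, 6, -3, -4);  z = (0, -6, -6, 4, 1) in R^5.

Since u, v, w, z are independent, the coefficients expressing p are uniquely determined by a linear system.
The system has the unique solution (a₁, …, a₄) = (3, 2, -4, -1).

p = 3u + 2v - 4w - z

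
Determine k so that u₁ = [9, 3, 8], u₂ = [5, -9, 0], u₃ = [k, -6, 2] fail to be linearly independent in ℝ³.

Dependence holds iff the 3×3 matrix [u₁ u₂ u₃] is singular.
Expanding, det = 72*k - 432.
Setting this to zero gives k = 6.

k = 6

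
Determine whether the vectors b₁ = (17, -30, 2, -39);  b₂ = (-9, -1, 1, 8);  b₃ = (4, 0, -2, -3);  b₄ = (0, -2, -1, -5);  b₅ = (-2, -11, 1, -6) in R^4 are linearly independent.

There are 5 vectors in a 4-dimensional space, so they cannot be linearly independent.

linearly dependent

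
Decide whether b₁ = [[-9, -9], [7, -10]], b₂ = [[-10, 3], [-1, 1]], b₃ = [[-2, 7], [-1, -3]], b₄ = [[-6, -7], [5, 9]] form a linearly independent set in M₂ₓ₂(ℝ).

Take coordinates with respect to the standard basis {E₁₁, E₁₂, E₂₁, E₂₂}.
The matrix [b₁|b₂|b₃|b₄] has determinant -6472.
A nonzero determinant means the columns are linearly independent.

linearly independent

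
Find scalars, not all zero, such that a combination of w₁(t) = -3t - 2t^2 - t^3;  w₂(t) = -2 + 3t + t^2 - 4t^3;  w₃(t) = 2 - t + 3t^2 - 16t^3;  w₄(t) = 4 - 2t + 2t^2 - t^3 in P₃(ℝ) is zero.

Take coordinates with respect to {1, t, …, t^3}.
Row-reduce the matrix with w₁, w₂, w₃, w₄ as columns; the null space gives the coefficients.
One solution (up to scaling) is (2, 3, -1, 2).

2w₁ + 3w₂ - w₃ + 2w₄ = 0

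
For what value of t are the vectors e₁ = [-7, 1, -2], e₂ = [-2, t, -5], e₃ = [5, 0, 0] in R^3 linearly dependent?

The set is linearly dependent precisely when det[e₁; e₂; e₃] = 0.
Expanding, det = 10*t - 25.
This vanishes exactly when t = 5/2.

t = 5/2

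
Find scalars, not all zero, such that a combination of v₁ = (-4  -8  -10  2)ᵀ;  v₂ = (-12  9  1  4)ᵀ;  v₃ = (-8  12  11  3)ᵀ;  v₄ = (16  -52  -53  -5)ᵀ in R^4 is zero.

Write the vectors as columns of a matrix and find a nonzero vector in its null space.
One solution (up to scaling) is (2, 0, -3, -1).

2v₁ - 3v₃ - v₄ = 0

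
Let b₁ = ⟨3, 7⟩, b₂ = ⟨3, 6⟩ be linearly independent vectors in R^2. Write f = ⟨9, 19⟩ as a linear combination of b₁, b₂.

Since b₁, b₂ are independent, the coefficients expressing f are uniquely determined by a linear system.
Row-reducing the augmented matrix gives the unique coefficients (a₁, a₂) = (1, 2).

f = b₁ + 2b₂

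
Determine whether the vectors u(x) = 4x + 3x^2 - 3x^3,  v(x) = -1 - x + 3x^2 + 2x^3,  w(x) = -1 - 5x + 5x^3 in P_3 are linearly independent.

linearly dependent

Write each element as a coordinate vector in ℝ⁴ using {1, x, …, x^3}.
Row-reduce the matrix whose columns are u, v, w.
The reduction yields 2 nonzero rows, so the rank is 2.
Since rank 2 < 3, the set is linearly dependent.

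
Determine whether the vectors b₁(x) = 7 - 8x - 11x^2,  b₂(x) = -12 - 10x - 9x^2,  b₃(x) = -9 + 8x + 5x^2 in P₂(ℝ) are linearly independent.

linearly independent

Write each element as a coordinate vector in ℝ³ using {1, x, x^2}.
Place the vectors as rows of a 3×3 matrix and reduce to echelon form.
The reduction yields 3 nonzero rows, so the rank is 3.
Since rank = 3 (the number of vectors), the set is linearly independent.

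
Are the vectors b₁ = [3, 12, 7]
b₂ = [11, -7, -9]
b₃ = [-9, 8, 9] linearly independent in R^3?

linearly independent

Row-reduce the matrix whose columns are b₁, b₂, b₃.
The reduction yields 3 nonzero rows, so the rank is 3.
Since rank = 3 (the number of vectors), the set is linearly independent.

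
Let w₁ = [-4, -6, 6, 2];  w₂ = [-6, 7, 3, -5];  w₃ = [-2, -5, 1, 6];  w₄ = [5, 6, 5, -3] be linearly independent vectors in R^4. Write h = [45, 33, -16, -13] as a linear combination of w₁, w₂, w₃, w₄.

h = -4w₁ - 2w₂ - w₃ + 3w₄

Since w₁, w₂, w₃, w₄ are independent, the coefficients expressing h are uniquely determined by a linear system.
The system has the unique solution (c₁, …, c₄) = (-4, -2, -1, 3).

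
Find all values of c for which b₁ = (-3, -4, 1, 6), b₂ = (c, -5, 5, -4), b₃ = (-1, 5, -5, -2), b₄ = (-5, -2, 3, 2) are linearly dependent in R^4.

The vectors are dependent exactly when the determinant of the matrix with rows b₁, b₂, b₃, b₄ vanishes.
Cofactor expansion gives det = 640 - 40*c.
Setting this to zero gives c = 16.

c = 16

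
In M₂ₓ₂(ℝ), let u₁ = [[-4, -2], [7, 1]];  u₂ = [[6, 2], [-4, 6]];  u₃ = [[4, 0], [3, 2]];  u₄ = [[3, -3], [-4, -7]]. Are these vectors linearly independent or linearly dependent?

linearly independent

Write each element as a coordinate vector in ℝ⁴ using {E₁₁, E₁₂, E₂₁, E₂₂}.
Place the vectors as rows of a 4×4 matrix and reduce to echelon form.
The reduction yields 4 nonzero rows, so the rank is 4.
Since rank = 4 (the number of vectors), the set is linearly independent.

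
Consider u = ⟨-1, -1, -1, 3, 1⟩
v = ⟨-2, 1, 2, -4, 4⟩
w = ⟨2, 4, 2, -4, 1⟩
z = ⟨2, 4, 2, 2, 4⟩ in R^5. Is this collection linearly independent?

Place the vectors as rows of a 4×5 matrix and reduce to echelon form.
The reduction yields 4 nonzero rows, so the rank is 4.
Since rank = 4 (the number of vectors), the set is linearly independent.

linearly independent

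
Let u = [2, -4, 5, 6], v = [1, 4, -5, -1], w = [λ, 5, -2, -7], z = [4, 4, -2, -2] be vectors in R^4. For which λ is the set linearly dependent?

λ = 29/10

The set is linearly dependent precisely when det[u; v; w; z] = 0.
Expanding, det = 60*λ - 174.
Setting this to zero gives λ = 29/10.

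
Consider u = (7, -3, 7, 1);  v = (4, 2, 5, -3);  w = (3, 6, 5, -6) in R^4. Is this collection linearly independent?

linearly independent

Row-reduce the matrix whose columns are u, v, w.
The reduction yields 3 nonzero rows, so the rank is 3.
Since rank = 3 (the number of vectors), the set is linearly independent.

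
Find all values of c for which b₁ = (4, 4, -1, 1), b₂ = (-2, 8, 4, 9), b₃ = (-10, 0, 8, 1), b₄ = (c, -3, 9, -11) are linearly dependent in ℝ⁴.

Place the vectors as rows of a 4×4 matrix; dependence ⇔ determinant zero.
Expanding, det = 200*c + 1760.
Solving 200*c + 1760 = 0 yields c = -44/5.

c = -44/5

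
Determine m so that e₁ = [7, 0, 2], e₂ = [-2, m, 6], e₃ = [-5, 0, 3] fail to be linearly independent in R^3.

m = 0

The set is linearly dependent precisely when det[e₁; e₂; e₃] = 0.
The determinant works out to 31*m.
Setting this to zero gives m = 0.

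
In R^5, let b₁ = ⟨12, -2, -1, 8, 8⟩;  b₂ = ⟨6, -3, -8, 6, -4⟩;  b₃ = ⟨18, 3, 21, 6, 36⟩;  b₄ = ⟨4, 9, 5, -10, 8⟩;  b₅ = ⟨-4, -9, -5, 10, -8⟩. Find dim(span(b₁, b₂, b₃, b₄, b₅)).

Form the matrix with b₁, b₂, b₃, b₄, b₅ as columns and reduce.
Reduction leaves 3 leading entries, giving rank 3.

3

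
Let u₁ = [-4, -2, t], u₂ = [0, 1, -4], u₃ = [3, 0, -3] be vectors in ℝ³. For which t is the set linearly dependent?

Place the vectors as rows of a 3×3 matrix; dependence ⇔ determinant zero.
Expanding, det = 36 - 3*t.
Solving 36 - 3*t = 0 yields t = 12.

t = 12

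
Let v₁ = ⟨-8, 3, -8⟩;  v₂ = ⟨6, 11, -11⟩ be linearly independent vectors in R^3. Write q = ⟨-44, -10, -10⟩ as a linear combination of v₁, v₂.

q = 4v₁ - 2v₂

Set up the augmented matrix [v₁ | v₂ | q] and row-reduce.
Back-substitution yields (c₁, c₂) = (4, -2).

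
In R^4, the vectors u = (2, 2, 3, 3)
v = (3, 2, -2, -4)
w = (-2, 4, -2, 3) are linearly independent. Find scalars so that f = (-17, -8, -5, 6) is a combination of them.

f = -3u - 3v + w

Solve the system with u, v, w as columns and f as the right-hand side.
Back-substitution yields (c₁, c₂, c₃) = (-3, -3, 1).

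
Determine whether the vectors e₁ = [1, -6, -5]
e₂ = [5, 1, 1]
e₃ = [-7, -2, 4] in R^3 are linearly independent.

The matrix [e₁|e₂|e₃] has determinant 183.
A nonzero determinant means the columns are linearly independent.

linearly independent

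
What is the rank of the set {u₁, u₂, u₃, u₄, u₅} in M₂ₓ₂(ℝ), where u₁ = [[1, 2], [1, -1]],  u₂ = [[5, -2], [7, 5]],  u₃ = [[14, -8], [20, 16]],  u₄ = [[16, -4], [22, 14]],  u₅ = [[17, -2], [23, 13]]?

2

Pass to coordinate vectors with respect to the basis {E₁₁, E₁₂, E₂₁, E₂₂}.
Apply Gaussian elimination to the matrix whose rows are u₁, u₂, u₃, u₄, u₅.
Reduction leaves 2 leading entries, giving rank 2.
(With 5 elements in a 4-dimensional space the rank is at most 4.)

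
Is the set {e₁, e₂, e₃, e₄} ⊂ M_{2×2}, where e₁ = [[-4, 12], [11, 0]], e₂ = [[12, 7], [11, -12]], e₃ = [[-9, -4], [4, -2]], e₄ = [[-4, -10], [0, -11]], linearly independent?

linearly independent

Take coordinates with respect to the standard basis {E₁₁, E₁₂, E₂₁, E₂₂}.
Row-reduce the matrix whose columns are e₁, e₂, e₃, e₄.
The reduction yields 4 nonzero rows, so the rank is 4.
Since rank = 4 (the number of vectors), the set is linearly independent.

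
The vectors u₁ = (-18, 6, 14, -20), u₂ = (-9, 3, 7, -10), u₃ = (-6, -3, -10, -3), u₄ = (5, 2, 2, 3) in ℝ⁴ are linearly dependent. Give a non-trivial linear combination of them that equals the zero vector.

Set up α₁u₁ + … + α₄u₄ = 0 and solve the homogeneous system.
A generator of the null space is (1, -2, 0, 0).

u₁ - 2u₂ = 0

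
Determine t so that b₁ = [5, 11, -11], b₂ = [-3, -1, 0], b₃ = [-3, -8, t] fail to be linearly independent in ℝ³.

Place the vectors as rows of a 3×3 matrix; dependence ⇔ determinant zero.
The determinant works out to 28*t - 231.
This vanishes exactly when t = 33/4.

t = 33/4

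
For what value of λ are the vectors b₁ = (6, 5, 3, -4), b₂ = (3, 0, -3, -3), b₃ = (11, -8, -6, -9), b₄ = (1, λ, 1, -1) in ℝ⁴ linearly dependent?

Dependence holds iff the 4×4 matrix [b₁ b₂ b₃ b₄] is singular.
The determinant works out to 156 - 24*λ.
Solving 156 - 24*λ = 0 yields λ = 13/2.

λ = 13/2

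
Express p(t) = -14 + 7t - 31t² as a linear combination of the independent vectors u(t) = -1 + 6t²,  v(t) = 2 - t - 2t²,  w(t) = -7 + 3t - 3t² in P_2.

p = -3u + 2v + 3w

Work in coordinates with respect to the standard basis {1, t, t²}.
Set up the augmented matrix [u | v | w | p] and row-reduce.
Back-substitution yields (α₁, α₂, α₃) = (-3, 2, 3).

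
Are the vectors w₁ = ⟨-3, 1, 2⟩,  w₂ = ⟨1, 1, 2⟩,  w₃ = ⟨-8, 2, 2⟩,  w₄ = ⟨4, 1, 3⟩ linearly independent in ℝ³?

There are 4 vectors in a 3-dimensional space, so they cannot be linearly independent.

linearly dependent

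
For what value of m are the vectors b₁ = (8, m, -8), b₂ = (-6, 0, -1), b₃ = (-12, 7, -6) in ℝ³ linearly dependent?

m = 49/3

Dependence holds iff the 3×3 matrix [b₁ b₂ b₃] is singular.
Expanding, det = 392 - 24*m.
This vanishes exactly when m = 49/3.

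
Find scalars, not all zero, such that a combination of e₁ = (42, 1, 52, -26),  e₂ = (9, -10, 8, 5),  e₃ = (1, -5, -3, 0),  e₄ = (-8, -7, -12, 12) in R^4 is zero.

Row-reduce the matrix with e₁, e₂, e₃, e₄ as columns; the null space gives the coefficients.
The free variable yields coefficients (1, -2, 0, 3) (any nonzero multiple also works).

e₁ - 2e₂ + 3e₄ = 0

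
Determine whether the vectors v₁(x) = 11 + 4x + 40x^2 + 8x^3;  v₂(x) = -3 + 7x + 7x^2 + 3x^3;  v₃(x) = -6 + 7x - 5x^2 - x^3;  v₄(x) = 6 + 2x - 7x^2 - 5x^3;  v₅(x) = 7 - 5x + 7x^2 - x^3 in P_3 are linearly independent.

Write each element as a coordinate vector in ℝ⁴ using {1, x, …, x^3}.
There are 5 vectors in a 4-dimensional space, so they cannot be linearly independent.

linearly dependent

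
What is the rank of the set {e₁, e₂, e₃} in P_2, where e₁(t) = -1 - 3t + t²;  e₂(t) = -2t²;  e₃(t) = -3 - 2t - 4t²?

rank 3

Use coordinates relative to {1, t, t²}.
Row-reduce the 3×3 matrix with these as rows.
Exactly 3 pivots survive; hence the rank is 3.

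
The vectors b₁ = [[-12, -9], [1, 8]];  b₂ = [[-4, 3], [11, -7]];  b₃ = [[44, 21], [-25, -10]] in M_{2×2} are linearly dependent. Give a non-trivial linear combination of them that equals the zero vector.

3b₁ + 2b₂ + b₃ = 0

Pass to coordinate vectors relative to the basis {E₁₁, E₁₂, E₂₁, E₂₂}.
Row-reduce the matrix with b₁, b₂, b₃ as columns; the null space gives the coefficients.
A generator of the null space is (3, 2, 1).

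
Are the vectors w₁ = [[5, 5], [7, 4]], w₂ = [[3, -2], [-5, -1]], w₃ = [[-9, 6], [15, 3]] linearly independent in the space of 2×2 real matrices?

linearly dependent

Take coordinates with respect to the standard basis {E₁₁, E₁₂, E₂₁, E₂₂}.
Row-reduce the matrix whose columns are w₁, w₂, w₃.
The reduction yields 2 nonzero rows, so the rank is 2.
Since rank 2 < 3, the set is linearly dependent.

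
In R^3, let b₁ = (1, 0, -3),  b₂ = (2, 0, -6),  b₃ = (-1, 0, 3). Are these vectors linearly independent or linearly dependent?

Place the vectors as rows of a 3×3 matrix and reduce to echelon form.
The reduction yields 1 nonzero row, so the rank is 1.
Since rank 1 < 3, the set is linearly dependent.

linearly dependent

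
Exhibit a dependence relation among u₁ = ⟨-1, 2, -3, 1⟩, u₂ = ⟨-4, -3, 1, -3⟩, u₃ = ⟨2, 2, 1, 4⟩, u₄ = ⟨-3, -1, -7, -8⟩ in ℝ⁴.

Solve the homogeneous system with u₁, u₂, u₃, u₄ as columns by row-reducing the coefficient matrix.
One solution (up to scaling) is (1, -1, -3, -1).

u₁ - u₂ - 3u₃ - u₄ = 0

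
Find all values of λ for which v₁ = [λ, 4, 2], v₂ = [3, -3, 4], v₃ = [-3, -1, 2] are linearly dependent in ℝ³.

Place the vectors as rows of a 3×3 matrix; dependence ⇔ determinant zero.
Expanding, det = -2*λ - 96.
This vanishes exactly when λ = -48.

λ = -48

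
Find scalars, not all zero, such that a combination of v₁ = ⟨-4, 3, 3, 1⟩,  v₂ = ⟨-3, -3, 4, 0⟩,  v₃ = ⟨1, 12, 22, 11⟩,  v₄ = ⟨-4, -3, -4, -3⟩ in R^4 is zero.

2v₁ + v₂ - v₃ - 3v₄ = 0

Solve the homogeneous system with v₁, v₂, v₃, v₄ as columns by row-reducing the coefficient matrix.
The free variable yields coefficients (2, 1, -1, -3) (any nonzero multiple also works).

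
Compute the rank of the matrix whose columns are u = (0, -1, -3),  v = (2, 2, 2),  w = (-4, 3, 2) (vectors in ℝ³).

3

Put the 3×3 matrix [u|v|w] into echelon form.
The echelon form has 3 nonzero rows, so the rank is 3.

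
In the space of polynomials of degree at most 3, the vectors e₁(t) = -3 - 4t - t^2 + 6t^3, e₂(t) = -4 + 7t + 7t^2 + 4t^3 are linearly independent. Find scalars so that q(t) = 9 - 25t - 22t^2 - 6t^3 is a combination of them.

Identify each element with its coordinate vector in ℝ⁴ via {1, t, …, t^3}.
Solve the system with e₁, e₂ as columns and q as the right-hand side.
The system has the unique solution (α₁, α₂) = (1, -3).

q = e₁ - 3e₂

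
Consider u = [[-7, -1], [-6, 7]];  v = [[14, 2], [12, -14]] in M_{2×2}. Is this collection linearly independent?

Take coordinates with respect to the standard basis {E₁₁, E₁₂, E₂₁, E₂₂}.
Place the vectors as rows of a 2×4 matrix and reduce to echelon form.
The reduction yields 1 nonzero row, so the rank is 1.
Since rank 1 < 2, the set is linearly dependent.

linearly dependent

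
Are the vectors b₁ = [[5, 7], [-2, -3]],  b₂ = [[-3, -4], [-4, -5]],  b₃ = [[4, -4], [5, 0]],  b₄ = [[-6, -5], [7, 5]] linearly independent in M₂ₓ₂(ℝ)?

Take coordinates with respect to the standard basis {E₁₁, E₁₂, E₂₁, E₂₂}.
Form the 4×4 matrix with these as columns; its determinant is 1701.
A nonzero determinant means the columns are linearly independent.

linearly independent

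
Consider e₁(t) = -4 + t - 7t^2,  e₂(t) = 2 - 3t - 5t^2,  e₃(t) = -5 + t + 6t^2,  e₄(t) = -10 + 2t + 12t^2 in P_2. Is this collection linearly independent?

linearly dependent

Take coordinates with respect to the standard basis {1, t, t^2}.
There are 4 vectors in a 3-dimensional space, so they cannot be linearly independent.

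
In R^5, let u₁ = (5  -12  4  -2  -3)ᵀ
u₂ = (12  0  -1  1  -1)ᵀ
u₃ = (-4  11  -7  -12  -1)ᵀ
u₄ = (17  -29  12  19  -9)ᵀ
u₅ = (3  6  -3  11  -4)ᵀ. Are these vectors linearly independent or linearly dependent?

Form the 5×5 matrix with these as columns; its determinant is 0.
A zero determinant means the columns are linearly dependent.
Indeed 2u₁ - u₃ - u₄ + u₅ = 0.

linearly dependent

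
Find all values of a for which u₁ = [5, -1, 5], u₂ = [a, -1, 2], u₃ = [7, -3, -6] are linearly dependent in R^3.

The vectors are dependent exactly when the determinant of the matrix with rows u₁, u₂, u₃ vanishes.
The determinant works out to 81 - 21*a.
Setting this to zero gives a = 27/7.

a = 27/7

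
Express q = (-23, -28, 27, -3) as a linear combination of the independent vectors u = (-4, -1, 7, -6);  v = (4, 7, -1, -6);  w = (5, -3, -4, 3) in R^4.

q = 4u - 3v + w

Write q = α₁u + … + α₃w and equate components.
Row-reducing the augmented matrix gives the unique coefficients (α₁, α₂, α₃) = (4, -3, 1).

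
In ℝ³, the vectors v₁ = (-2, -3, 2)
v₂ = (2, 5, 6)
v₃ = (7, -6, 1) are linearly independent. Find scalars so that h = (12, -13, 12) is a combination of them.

h = 2v₁ + v₂ + 2v₃

Set up the augmented matrix [v₁ | v₂ | v₃ | h] and row-reduce.
The system has the unique solution (c₁, c₂, c₃) = (2, 1, 2).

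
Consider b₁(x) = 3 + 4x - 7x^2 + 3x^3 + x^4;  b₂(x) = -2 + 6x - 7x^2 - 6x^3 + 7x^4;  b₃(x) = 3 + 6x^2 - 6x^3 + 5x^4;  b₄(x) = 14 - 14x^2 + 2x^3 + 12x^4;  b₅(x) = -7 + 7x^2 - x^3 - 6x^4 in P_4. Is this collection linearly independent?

Write each element as a coordinate vector in ℝ⁵ using {1, x, …, x^4}.
Place the vectors as rows of a 5×5 matrix and reduce to echelon form.
The reduction yields 4 nonzero rows, so the rank is 4.
Since rank 4 < 5, the set is linearly dependent.

linearly dependent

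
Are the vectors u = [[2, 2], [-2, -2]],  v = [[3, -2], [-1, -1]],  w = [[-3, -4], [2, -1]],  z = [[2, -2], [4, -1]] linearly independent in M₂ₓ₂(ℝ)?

Take coordinates with respect to the standard basis {E₁₁, E₁₂, E₂₁, E₂₂}.
Row-reduce the matrix whose columns are u, v, w, z.
The reduction yields 4 nonzero rows, so the rank is 4.
Since rank = 4 (the number of vectors), the set is linearly independent.

linearly independent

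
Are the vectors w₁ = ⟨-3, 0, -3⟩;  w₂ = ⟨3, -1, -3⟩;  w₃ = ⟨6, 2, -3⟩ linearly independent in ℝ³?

linearly independent

Row-reduce the matrix whose columns are w₁, w₂, w₃.
The reduction yields 3 nonzero rows, so the rank is 3.
Since rank = 3 (the number of vectors), the set is linearly independent.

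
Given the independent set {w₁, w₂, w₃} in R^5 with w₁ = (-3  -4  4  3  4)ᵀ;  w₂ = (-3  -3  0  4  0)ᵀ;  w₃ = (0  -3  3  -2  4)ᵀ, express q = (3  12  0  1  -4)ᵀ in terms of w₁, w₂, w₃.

Write q = a₁w₁ + … + a₃w₃ and equate components.
The system has the unique solution (a₁, a₂, a₃) = (3, -4, -4).

q = 3w₁ - 4w₂ - 4w₃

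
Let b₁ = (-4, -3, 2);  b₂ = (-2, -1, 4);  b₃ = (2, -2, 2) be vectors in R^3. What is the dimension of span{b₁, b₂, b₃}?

Apply Gaussian elimination to the matrix whose rows are b₁, b₂, b₃.
Reduction leaves 3 leading entries, giving rank 3.

3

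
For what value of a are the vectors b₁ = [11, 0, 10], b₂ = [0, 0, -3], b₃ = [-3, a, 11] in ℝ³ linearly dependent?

The vectors are dependent exactly when the determinant of the matrix with rows b₁, b₂, b₃ vanishes.
The determinant works out to 33*a.
Setting this to zero gives a = 0.

a = 0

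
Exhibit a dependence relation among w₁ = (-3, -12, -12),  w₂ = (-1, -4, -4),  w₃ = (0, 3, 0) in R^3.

w₁ - 3w₂ = 0

Solve the homogeneous system with w₁, w₂, w₃ as columns by row-reducing the coefficient matrix.
One solution (up to scaling) is (1, -3, 0).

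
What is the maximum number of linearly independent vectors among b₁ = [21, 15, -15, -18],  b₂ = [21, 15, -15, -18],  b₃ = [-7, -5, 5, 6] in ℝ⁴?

Apply Gaussian elimination to the matrix whose rows are b₁, b₂, b₃.
The echelon form has 1 nonzero row, so the rank is 1.

1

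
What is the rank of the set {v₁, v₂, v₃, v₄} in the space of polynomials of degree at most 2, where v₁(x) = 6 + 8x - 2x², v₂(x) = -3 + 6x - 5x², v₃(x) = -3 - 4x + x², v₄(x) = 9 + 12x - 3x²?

rank 2

Pass to coordinate vectors with respect to the basis {1, x, x²}.
Put the 3×4 matrix [v₁|v₂|v₃|v₄] into echelon form.
Exactly 2 pivots survive; hence the rank is 2.
(With 4 elements in a 3-dimensional space the rank is at most 3.)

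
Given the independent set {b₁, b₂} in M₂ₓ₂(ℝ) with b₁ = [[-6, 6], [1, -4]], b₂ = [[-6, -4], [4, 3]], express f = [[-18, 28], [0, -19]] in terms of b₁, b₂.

f = 4b₁ - b₂

Work in coordinates with respect to the standard basis {E₁₁, E₁₂, E₂₁, E₂₂}.
Since b₁, b₂ are independent, the coefficients expressing f are uniquely determined by a linear system.
Row-reducing the augmented matrix gives the unique coefficients (a₁, a₂) = (4, -1).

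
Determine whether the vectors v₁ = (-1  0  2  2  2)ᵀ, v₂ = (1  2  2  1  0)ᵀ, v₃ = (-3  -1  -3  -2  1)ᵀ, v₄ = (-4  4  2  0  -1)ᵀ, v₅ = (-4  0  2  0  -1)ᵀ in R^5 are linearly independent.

Form the 5×5 matrix with these as columns; its determinant is -92.
A nonzero determinant means the columns are linearly independent.

linearly independent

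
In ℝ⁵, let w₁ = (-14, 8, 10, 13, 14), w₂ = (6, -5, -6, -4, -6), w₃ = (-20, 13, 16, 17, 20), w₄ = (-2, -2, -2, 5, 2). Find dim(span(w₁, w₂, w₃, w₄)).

Put the 5×4 matrix [w₁|w₂|w₃|w₄] into echelon form.
Reduction leaves 2 leading entries, giving rank 2.

2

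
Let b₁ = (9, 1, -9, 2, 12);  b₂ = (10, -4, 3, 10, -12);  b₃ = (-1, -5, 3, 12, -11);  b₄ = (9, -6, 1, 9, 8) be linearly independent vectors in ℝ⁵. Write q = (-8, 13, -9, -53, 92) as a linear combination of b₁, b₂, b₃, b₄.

q = -b₁ - 3b₂ - 4b₃ + 3b₄

Since b₁, b₂, b₃, b₄ are independent, the coefficients expressing q are uniquely determined by a linear system.
Row-reducing the augmented matrix gives the unique coefficients (c₁, …, c₄) = (-1, -3, -4, 3).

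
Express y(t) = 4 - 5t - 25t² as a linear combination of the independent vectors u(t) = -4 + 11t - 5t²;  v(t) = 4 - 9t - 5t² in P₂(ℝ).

Work in coordinates with respect to the standard basis {1, t, t²}.
Write y = c₁u + c₂v and equate components.
Row-reducing the augmented matrix gives the unique coefficients (c₁, c₂) = (2, 3).

y = 2u + 3v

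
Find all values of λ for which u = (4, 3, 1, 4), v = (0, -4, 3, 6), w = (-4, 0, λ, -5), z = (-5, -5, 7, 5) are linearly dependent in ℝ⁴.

λ = -1/10

The set is linearly dependent precisely when det[u; v; w; z] = 0.
Expanding, det = -130*λ - 13.
Setting this to zero gives λ = -1/10.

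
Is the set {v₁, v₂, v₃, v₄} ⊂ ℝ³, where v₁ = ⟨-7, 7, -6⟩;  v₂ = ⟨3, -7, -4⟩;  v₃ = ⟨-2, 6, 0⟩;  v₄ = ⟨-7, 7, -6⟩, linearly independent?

There are 4 vectors in a 3-dimensional space, so they cannot be linearly independent.

linearly dependent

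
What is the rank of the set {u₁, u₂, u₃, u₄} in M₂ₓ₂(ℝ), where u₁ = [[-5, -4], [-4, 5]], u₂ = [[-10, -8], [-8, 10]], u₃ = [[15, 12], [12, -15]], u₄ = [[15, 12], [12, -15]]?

Pass to coordinate vectors with respect to the basis {E₁₁, E₁₂, E₂₁, E₂₂}.
Apply Gaussian elimination to the matrix whose rows are u₁, u₂, u₃, u₄.
There is 1 pivot column, so rank = 1.

1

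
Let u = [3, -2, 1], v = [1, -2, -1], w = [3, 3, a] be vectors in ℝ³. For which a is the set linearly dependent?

a = 6

Dependence holds iff the 3×3 matrix [u v w] is singular.
The determinant works out to 24 - 4*a.
Solving 24 - 4*a = 0 yields a = 6.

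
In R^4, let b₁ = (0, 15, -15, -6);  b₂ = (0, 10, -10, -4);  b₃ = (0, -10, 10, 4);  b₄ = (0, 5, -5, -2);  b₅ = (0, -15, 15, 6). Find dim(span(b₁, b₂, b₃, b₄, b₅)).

1

Put the 4×5 matrix [b₁|b₂|b₃|b₄|b₅] into echelon form.
Reduction leaves 1 leading entry, giving rank 1.
(With 5 elements in a 4-dimensional space the rank is at most 4.)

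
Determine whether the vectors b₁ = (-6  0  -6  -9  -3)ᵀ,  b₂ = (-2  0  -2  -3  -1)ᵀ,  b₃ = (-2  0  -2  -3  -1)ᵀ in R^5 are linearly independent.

Place the vectors as rows of a 3×5 matrix and reduce to echelon form.
The reduction yields 1 nonzero row, so the rank is 1.
Since rank 1 < 3, the set is linearly dependent.
Indeed b₁ - 3b₂ = 0.

linearly dependent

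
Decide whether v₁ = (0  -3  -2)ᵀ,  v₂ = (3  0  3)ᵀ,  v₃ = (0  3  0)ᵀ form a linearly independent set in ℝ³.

The matrix [v₁|v₂|v₃] has determinant -18.
A nonzero determinant means the columns are linearly independent.

linearly independent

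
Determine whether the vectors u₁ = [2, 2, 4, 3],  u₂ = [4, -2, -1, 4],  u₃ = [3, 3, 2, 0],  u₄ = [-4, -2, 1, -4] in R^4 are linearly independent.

linearly independent

The matrix [u₁|u₂|u₃|u₄] has determinant -260.
A nonzero determinant means the columns are linearly independent.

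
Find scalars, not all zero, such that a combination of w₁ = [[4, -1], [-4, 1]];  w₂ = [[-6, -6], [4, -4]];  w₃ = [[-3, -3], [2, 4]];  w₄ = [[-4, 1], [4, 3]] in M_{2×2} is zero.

Write each element as a vector in ℝ⁴ using {E₁₁, E₁₂, E₂₁, E₂₂}.
Write the vectors as columns of a matrix and find a nonzero vector in its null space.
The free variable yields coefficients (3, 1, -2, 3) (any nonzero multiple also works).

3w₁ + w₂ - 2w₃ + 3w₄ = 0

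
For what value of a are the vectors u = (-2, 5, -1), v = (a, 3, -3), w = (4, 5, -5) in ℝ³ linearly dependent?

a = 12/5

Dependence holds iff the 3×3 matrix [u v w] is singular.
Expanding, det = 20*a - 48.
Setting this to zero gives a = 12/5.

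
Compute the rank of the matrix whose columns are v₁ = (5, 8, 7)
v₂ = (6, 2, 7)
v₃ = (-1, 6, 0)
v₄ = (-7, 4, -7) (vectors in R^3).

Put the 3×4 matrix [v₁|v₂|v₃|v₄] into echelon form.
There are 2 pivot columns, so rank = 2.
(With 4 elements in a 3-dimensional space the rank is at most 3.)

rank 2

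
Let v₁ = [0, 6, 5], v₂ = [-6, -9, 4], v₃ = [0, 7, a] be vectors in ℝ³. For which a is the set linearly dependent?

a = 35/6

The vectors are dependent exactly when the determinant of the matrix with rows v₁, v₂, v₃ vanishes.
The determinant works out to 36*a - 210.
Solving 36*a - 210 = 0 yields a = 35/6.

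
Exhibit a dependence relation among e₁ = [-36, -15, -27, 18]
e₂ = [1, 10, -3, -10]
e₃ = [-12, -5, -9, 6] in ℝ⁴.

Solve the homogeneous system with e₁, e₂, e₃ as columns by row-reducing the coefficient matrix.
The free variable yields coefficients (1, 0, -3) (any nonzero multiple also works).

e₁ - 3e₃ = 0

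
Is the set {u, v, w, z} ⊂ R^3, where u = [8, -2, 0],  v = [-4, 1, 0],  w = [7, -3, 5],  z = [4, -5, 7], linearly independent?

linearly dependent

There are 4 vectors in a 3-dimensional space, so they cannot be linearly independent.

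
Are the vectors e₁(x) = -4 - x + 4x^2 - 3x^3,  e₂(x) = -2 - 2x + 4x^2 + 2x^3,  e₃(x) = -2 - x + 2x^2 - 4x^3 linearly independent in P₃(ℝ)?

linearly independent

Write each element as a coordinate vector in ℝ⁴ using {1, x, …, x^3}.
Place the vectors as rows of a 3×4 matrix and reduce to echelon form.
The reduction yields 3 nonzero rows, so the rank is 3.
Since rank = 3 (the number of vectors), the set is linearly independent.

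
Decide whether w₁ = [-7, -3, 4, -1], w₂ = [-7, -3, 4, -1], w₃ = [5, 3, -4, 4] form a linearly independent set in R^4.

linearly dependent

Two of the vectors are equal, giving an immediate dependence.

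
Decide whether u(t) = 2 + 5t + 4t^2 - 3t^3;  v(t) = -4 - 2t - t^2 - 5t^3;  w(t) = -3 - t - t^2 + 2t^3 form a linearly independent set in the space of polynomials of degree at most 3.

Write each element as a coordinate vector in ℝ⁴ using {1, t, …, t^3}.
Row-reduce the matrix whose columns are u, v, w.
The reduction yields 3 nonzero rows, so the rank is 3.
Since rank = 3 (the number of vectors), the set is linearly independent.

linearly independent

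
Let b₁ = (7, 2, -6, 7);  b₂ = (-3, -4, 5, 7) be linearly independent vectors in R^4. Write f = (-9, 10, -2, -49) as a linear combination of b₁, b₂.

Write f = c₁b₁ + c₂b₂ and equate components.
Row-reducing the augmented matrix gives the unique coefficients (c₁, c₂) = (-3, -4).

f = -3b₁ - 4b₂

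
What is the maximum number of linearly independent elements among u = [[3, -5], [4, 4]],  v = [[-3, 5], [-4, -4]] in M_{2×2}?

1

Use coordinates relative to {E₁₁, E₁₂, E₂₁, E₂₂}.
Form the matrix with u, v as columns and reduce.
Exactly 1 pivot survives; hence the rank is 1.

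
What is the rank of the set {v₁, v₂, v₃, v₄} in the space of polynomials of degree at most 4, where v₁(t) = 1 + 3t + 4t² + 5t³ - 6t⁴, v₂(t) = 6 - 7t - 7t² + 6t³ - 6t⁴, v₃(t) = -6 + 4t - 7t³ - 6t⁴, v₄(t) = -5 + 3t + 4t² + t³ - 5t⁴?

Use coordinates relative to {1, t, …, t⁴}.
Form the matrix with v₁, v₂, v₃, v₄ as columns and reduce.
There are 4 pivot columns, so rank = 4.

rank 4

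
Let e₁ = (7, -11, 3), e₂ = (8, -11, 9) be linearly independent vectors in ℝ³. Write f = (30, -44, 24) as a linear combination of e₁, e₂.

f = 2e₁ + 2e₂

Set up the augmented matrix [e₁ | e₂ | f] and row-reduce.
The system has the unique solution (c₁, c₂) = (2, 2).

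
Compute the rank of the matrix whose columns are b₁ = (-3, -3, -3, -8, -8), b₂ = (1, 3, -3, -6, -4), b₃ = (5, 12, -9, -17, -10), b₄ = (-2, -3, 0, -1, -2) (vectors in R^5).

Form the matrix with b₁, b₂, b₃, b₄ as columns and reduce.
The echelon form has 2 nonzero rows, so the rank is 2.

2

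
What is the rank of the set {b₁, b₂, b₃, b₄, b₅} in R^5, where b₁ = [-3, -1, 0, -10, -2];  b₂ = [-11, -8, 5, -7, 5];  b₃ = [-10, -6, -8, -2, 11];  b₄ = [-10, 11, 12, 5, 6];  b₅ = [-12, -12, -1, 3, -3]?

rank 5

Put the 5×5 matrix [b₁|b₂|b₃|b₄|b₅] into echelon form.
Reduction leaves 5 leading entries, giving rank 5.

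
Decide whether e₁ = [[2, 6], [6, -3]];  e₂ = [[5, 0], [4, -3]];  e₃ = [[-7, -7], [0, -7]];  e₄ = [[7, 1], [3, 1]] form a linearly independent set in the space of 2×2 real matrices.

linearly independent

Take coordinates with respect to the standard basis {E₁₁, E₁₂, E₂₁, E₂₂}.
The matrix [e₁|e₂|e₃|e₄] has determinant -441.
A nonzero determinant means the columns are linearly independent.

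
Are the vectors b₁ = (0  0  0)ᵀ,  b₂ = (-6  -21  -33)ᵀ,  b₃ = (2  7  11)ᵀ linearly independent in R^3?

linearly dependent

One of the vectors is the zero vector, so the set is linearly dependent.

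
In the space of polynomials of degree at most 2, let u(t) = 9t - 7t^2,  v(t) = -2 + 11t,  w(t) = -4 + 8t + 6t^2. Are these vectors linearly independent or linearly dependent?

Take coordinates with respect to the standard basis {1, t, t^2}.
The matrix [u|v|w] has determinant -88.
A nonzero determinant means the columns are linearly independent.

linearly independent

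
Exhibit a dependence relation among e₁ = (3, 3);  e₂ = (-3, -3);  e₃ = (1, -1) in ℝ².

e₁ + e₂ = 0

Set up α₁e₁ + … + α₃e₃ = 0 and solve the homogeneous system.
One solution (up to scaling) is (1, 1, 0).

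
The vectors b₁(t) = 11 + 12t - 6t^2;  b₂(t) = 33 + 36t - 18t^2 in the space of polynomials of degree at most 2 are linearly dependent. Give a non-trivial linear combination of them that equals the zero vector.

3b₁ - b₂ = 0

Write each element as a vector in ℝ³ using {1, t, t^2}.
Write the vectors as columns of a matrix and find a nonzero vector in its null space.
A generator of the null space is (3, -1).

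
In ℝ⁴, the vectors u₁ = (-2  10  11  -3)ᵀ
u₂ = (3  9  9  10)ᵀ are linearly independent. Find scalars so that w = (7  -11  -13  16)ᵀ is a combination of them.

Since u₁, u₂ are independent, the coefficients expressing w are uniquely determined by a linear system.
The system has the unique solution (α₁, α₂) = (-2, 1).

w = -2u₁ + u₂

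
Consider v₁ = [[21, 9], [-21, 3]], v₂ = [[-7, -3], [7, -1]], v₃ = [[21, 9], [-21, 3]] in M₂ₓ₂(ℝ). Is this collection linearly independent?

Take coordinates with respect to the standard basis {E₁₁, E₁₂, E₂₁, E₂₂}.
One vector is a scalar multiple of another, so the set is dependent.

linearly dependent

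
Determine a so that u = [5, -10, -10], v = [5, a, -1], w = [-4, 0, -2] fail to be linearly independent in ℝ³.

a = -14/5

Place the vectors as rows of a 3×3 matrix; dependence ⇔ determinant zero.
Cofactor expansion gives det = -50*a - 140.
This vanishes exactly when a = -14/5.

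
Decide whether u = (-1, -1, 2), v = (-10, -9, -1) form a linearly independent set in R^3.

Row-reduce the matrix whose columns are u, v.
The reduction yields 2 nonzero rows, so the rank is 2.
Since rank = 2 (the number of vectors), the set is linearly independent.

linearly independent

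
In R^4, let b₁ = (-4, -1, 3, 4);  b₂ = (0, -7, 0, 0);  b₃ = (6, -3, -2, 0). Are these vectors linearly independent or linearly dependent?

Row-reduce the matrix whose columns are b₁, b₂, b₃.
The reduction yields 3 nonzero rows, so the rank is 3.
Since rank = 3 (the number of vectors), the set is linearly independent.

linearly independent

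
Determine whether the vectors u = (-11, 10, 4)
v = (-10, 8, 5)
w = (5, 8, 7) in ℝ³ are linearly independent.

Row-reduce the matrix whose columns are u, v, w.
The reduction yields 3 nonzero rows, so the rank is 3.
Since rank = 3 (the number of vectors), the set is linearly independent.

linearly independent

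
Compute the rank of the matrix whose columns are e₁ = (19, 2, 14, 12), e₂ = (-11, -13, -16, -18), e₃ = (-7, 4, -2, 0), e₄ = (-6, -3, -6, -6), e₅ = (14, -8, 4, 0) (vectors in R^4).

Form the matrix with e₁, e₂, e₃, e₄, e₅ as columns and reduce.
The echelon form has 2 nonzero rows, so the rank is 2.
(With 5 elements in a 4-dimensional space the rank is at most 4.)

rank 2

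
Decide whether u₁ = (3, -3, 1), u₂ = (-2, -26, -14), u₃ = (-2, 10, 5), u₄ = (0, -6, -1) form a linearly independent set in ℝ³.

linearly dependent

There are 4 vectors in a 3-dimensional space, so they cannot be linearly independent.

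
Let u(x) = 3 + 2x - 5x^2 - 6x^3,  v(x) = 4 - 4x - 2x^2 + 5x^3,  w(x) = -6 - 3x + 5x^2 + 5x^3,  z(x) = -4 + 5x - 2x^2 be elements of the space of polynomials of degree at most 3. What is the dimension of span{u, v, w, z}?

dim = 4

Use coordinates relative to {1, x, …, x^3}.
Apply Gaussian elimination to the matrix whose rows are u, v, w, z.
There are 4 pivot columns, so rank = 4.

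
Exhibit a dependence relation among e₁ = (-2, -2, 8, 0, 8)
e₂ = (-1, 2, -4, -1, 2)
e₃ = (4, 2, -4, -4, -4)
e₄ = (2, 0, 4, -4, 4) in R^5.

Row-reduce the matrix with e₁, e₂, e₃, e₄ as columns; the null space gives the coefficients.
A generator of the null space is (1, 0, 1, -1).

e₁ + e₃ - e₄ = 0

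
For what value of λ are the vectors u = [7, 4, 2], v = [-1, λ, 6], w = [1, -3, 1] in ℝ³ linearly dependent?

λ = -32

Place the vectors as rows of a 3×3 matrix; dependence ⇔ determinant zero.
The determinant works out to 5*λ + 160.
Setting this to zero gives λ = -32.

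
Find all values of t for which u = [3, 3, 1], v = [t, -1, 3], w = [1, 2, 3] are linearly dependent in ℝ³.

t = -17/7

Place the vectors as rows of a 3×3 matrix; dependence ⇔ determinant zero.
The determinant works out to -7*t - 17.
Setting this to zero gives t = -17/7.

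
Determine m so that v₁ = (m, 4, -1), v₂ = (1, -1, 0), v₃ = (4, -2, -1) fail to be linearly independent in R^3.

The vectors are dependent exactly when the determinant of the matrix with rows v₁, v₂, v₃ vanishes.
Cofactor expansion gives det = m + 2.
This vanishes exactly when m = -2.

m = -2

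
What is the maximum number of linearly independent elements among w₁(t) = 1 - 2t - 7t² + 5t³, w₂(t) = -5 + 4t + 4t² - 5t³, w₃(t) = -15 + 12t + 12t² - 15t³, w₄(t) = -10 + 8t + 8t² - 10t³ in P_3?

Pass to coordinate vectors with respect to the basis {1, t, …, t³}.
Apply Gaussian elimination to the matrix whose rows are w₁, w₂, w₃, w₄.
Exactly 2 pivots survive; hence the rank is 2.

2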